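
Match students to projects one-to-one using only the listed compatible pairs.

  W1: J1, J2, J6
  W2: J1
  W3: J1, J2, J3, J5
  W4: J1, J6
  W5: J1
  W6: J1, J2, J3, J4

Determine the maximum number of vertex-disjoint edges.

5

Unit-capacity flow: source→left, listed edges, right→sink; max matching = max flow.
Augmenting path W1→J1 (+1); matched 1.
Augmenting path W3→J2 (+1); matched 2.
Augmenting path W4→J6 (+1); matched 3.
Augmenting path W6→J3 (+1); matched 4.
Augmenting path W2→J1→W1→J2→W3→J5 (+1); matched 5.
No augmenting path remains; maximum matching = 5.
König certificate: {W1, W3, W4, W6, J1} is a vertex cover of size 5 (every listed pair touches it), so no matching can be larger.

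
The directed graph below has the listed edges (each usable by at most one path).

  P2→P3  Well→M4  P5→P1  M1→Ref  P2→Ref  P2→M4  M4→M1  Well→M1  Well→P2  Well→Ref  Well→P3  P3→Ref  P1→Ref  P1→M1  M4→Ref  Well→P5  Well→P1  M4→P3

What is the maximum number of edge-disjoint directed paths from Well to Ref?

Assign every edge capacity 1; by Menger, the answer equals the max flow.
Path Well→Ref (+1); total 1.
Path Well→P2→Ref (+1); total 2.
Path Well→M4→Ref (+1); total 3.
Path Well→P1→Ref (+1); total 4.
Path Well→M1→Ref (+1); total 5.
Path Well→P3→Ref (+1); total 6.
No residual Well→Ref path; max flow = 6.
Certifying cut of size 6: {M1→Ref, P1→Ref, Well→M4, Well→P2, Well→P3, Well→Ref}.

6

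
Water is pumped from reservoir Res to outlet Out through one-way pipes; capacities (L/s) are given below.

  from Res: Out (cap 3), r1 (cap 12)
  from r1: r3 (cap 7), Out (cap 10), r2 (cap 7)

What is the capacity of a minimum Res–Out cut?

Augment Res→Out: bottleneck 3, flow now 3.
Augment Res→r1→Out: bottleneck 10, flow now 13.
No augmenting path remains; maximum flow = 13.
By max-flow min-cut, the minimum cut capacity equals the max flow.
In the residual graph, reachable from Res: {Res, r1, r2, r3}.
Min-cut edges: Res→Out (3), r1→Out (10); capacity 3 + 10 = 13.

13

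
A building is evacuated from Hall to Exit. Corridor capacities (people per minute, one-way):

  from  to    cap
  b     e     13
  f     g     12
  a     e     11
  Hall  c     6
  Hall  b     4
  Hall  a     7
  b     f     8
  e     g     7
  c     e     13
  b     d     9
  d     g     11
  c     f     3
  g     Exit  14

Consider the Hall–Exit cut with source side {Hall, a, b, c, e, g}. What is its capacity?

Edges leaving {Hall, a, b, c, e, g}: b→d (9), b→f (8), c→f (3), g→Exit (14).
Cut capacity = 9 + 8 + 3 + 14 = 34.

34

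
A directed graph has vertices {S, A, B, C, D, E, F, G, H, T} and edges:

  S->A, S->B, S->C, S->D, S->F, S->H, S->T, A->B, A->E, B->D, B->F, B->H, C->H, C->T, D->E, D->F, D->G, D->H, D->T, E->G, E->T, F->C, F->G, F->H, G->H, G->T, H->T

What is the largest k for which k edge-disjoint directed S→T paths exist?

Assign every edge capacity 1; by Menger, the answer equals the max flow.
Path S→T (+1); total 1.
Path S→C→T (+1); total 2.
Path S→D→T (+1); total 3.
Path S→H→T (+1); total 4.
Path S→A→E→T (+1); total 5.
Path S→F→G→T (+1); total 6.
No residual S→T path; max flow = 6.
Certifying cut of size 6: {C→T, D→T, E→T, G→T, H→T, S→T}.

6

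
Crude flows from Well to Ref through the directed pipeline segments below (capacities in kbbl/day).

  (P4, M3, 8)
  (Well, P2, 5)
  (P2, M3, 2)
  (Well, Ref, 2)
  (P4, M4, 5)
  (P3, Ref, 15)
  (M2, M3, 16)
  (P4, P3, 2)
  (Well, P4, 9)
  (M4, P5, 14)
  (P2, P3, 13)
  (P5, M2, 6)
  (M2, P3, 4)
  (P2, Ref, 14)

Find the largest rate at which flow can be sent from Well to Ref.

Augment Well→Ref: bottleneck 2, flow now 2.
Augment Well→P2→Ref: bottleneck 5, flow now 7.
Augment Well→P4→P3→Ref: bottleneck 2, flow now 9.
Augment Well→P4→M4→P5→M2→P3→Ref: bottleneck 4, flow now 13.
No augmenting path remains; maximum flow = 13.
In the residual graph, reachable from Well: {Well, P4, M4, P5, M2, M3}.
Min-cut edges: Well→P2 (5), Well→Ref (2), P4→P3 (2), M2→P3 (4); capacity 5 + 2 + 2 + 4 = 13.
This cut is saturated, so no flow can exceed 13.

13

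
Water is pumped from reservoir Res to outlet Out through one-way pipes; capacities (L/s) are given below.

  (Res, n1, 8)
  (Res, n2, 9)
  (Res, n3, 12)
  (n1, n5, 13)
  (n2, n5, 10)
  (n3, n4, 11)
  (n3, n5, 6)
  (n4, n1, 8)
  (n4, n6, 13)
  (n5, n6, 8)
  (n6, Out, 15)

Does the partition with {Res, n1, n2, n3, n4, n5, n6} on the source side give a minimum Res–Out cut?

Yes — it is a minimum cut (capacity 15).

Given cut capacity: 15 = 15.
Augment Res→n1→n5→n6→Out: bottleneck 8, flow now 8.
Augment Res→n3→n4→n6→Out: bottleneck 7, flow now 15.
No augmenting path remains; maximum flow = 15.
Cut capacity 15 equals the max flow, so it is a minimum cut.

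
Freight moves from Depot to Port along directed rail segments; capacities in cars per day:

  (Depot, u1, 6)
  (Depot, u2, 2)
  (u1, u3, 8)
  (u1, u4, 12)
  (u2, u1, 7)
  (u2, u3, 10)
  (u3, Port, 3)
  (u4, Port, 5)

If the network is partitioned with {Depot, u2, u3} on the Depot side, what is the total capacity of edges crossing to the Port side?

16

Edges leaving {Depot, u2, u3}: Depot→u1 (6), u2→u1 (7), u3→Port (3).
Cut capacity = 6 + 7 + 3 = 16.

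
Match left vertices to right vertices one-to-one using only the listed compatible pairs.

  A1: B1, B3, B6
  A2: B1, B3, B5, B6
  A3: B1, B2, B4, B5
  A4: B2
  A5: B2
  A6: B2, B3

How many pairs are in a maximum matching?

Unit-capacity flow: source→left, listed edges, right→sink; max matching = max flow.
Augmenting path A1→B1 (+1); matched 1.
Augmenting path A2→B3 (+1); matched 2.
Augmenting path A3→B2 (+1); matched 3.
Augmenting path A4→B2→A3→B4 (+1); matched 4.
Augmenting path A6→B3→A2→B5 (+1); matched 5.
No augmenting path remains; maximum matching = 5.
König certificate: {A1, A2, A3, A6, B2} is a vertex cover of size 5 (every listed pair touches it), so no matching can be larger.

5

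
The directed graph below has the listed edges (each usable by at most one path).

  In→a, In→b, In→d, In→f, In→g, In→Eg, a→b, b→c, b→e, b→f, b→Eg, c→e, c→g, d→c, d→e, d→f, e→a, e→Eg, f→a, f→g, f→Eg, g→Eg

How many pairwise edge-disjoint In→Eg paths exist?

Assign every edge capacity 1; by Menger, the answer equals the max flow.
Path In→Eg (+1); total 1.
Path In→b→Eg (+1); total 2.
Path In→f→Eg (+1); total 3.
Path In→g→Eg (+1); total 4.
Path In→d→e→Eg (+1); total 5.
No residual In→Eg path; max flow = 5.
Certifying cut of size 5: {In→Eg, b→Eg, e→Eg, f→Eg, g→Eg}.

5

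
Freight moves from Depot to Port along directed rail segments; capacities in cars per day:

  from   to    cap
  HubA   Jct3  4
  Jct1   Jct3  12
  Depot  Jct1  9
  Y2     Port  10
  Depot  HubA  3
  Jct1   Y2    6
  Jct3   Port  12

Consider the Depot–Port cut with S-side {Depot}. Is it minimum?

Given cut capacity: 9 + 3 = 12.
Augment Depot→Jct1→Jct3→Port: bottleneck 9, flow now 9.
Augment Depot→HubA→Jct3→Port: bottleneck 3, flow now 12.
No augmenting path remains; maximum flow = 12.
Cut capacity 12 equals the max flow, so it is a minimum cut.

Yes — it is a minimum cut (capacity 12).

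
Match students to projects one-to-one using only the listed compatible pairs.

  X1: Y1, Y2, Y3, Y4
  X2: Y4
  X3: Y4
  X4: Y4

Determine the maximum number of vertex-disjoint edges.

Unit-capacity flow: source→left, listed edges, right→sink; max matching = max flow.
Augmenting path X1→Y1 (+1); matched 1.
Augmenting path X2→Y4 (+1); matched 2.
No augmenting path remains; maximum matching = 2.
König certificate: {X1, Y4} is a vertex cover of size 2 (every listed pair touches it), so no matching can be larger.

2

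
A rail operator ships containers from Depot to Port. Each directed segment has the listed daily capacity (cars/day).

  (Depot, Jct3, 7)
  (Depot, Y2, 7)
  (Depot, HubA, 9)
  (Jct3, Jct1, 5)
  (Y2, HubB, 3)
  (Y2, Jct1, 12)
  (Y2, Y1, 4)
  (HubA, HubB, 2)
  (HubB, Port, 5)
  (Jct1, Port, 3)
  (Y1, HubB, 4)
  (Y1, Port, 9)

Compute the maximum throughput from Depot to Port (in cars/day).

12

Augment Depot→Jct3→Jct1→Port: bottleneck 3, flow now 3.
Augment Depot→Y2→HubB→Port: bottleneck 3, flow now 6.
Augment Depot→Y2→Y1→Port: bottleneck 4, flow now 10.
Augment Depot→HubA→HubB→Port: bottleneck 2, flow now 12.
No augmenting path remains; maximum flow = 12.
In the residual graph, reachable from Depot: {Depot, Jct3, HubA, Jct1}.
Min-cut edges: Depot→Y2 (7), HubA→HubB (2), Jct1→Port (3); capacity 7 + 2 + 3 = 12.
This cut is saturated, so no flow can exceed 12.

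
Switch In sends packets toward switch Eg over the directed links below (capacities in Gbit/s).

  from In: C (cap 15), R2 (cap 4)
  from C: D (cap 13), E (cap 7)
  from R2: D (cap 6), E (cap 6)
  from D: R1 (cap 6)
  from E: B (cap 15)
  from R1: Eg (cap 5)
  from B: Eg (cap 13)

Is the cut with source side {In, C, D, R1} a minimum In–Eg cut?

Yes — it is a minimum cut (capacity 16).

Given cut capacity: 4 + 7 + 5 = 16.
Augment In→C→D→R1→Eg: bottleneck 5, flow now 5.
Augment In→C→E→B→Eg: bottleneck 7, flow now 12.
Augment In→R2→E→B→Eg: bottleneck 4, flow now 16.
No augmenting path remains; maximum flow = 16.
Cut capacity 16 equals the max flow, so it is a minimum cut.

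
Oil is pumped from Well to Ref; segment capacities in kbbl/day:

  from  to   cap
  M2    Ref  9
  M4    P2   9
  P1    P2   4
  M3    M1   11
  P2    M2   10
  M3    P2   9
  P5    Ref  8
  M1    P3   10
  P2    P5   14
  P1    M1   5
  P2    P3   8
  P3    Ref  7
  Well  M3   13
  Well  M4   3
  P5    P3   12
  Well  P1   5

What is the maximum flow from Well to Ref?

21

Augment Well→P1→P2→P5→Ref: bottleneck 4, flow now 4.
Augment Well→P1→M1→P3→Ref: bottleneck 1, flow now 5.
Augment Well→M4→P2→P5→Ref: bottleneck 3, flow now 8.
Augment Well→M3→P2→P5→Ref: bottleneck 1, flow now 9.
Augment Well→M3→P2→M2→Ref: bottleneck 8, flow now 17.
Augment Well→M3→M1→P3→Ref: bottleneck 4, flow now 21.
No augmenting path remains; maximum flow = 21.
In the residual graph, reachable from Well: {Well}.
Min-cut edges: Well→P1 (5), Well→M4 (3), Well→M3 (13); capacity 5 + 3 + 13 = 21.
This cut is saturated, so no flow can exceed 21.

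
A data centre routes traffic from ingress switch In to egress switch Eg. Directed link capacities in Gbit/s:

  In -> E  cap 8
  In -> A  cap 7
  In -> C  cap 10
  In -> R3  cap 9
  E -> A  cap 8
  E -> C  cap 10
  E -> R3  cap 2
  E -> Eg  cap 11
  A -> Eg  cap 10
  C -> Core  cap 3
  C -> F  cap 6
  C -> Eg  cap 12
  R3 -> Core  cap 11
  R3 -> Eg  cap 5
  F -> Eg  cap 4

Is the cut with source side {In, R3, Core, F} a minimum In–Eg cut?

No — its capacity is 34, but the minimum cut has capacity 30.

Given cut capacity: 8 + 7 + 10 + 5 + 4 = 34.
Augment In→E→Eg: bottleneck 8, flow now 8.
Augment In→A→Eg: bottleneck 7, flow now 15.
Augment In→C→Eg: bottleneck 10, flow now 25.
Augment In→R3→Eg: bottleneck 5, flow now 30.
No augmenting path remains; maximum flow = 30.
In the residual graph, reachable from In: {In, R3, Core}.
Min-cut edges: In→E (8), In→A (7), In→C (10), R3→Eg (5); capacity 8 + 7 + 10 + 5 = 30.
Cut capacity 34 exceeds the max flow 30, so it is not minimum.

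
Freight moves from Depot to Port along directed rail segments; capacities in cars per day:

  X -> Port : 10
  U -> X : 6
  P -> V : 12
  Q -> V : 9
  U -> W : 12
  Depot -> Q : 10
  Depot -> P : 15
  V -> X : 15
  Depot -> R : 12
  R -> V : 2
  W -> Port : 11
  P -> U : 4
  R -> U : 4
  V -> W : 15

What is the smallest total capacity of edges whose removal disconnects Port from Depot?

21

Augment Depot→P→U→W→Port: bottleneck 4, flow now 4.
Augment Depot→P→V→W→Port: bottleneck 7, flow now 11.
Augment Depot→P→V→X→Port: bottleneck 4, flow now 15.
Augment Depot→Q→V→X→Port: bottleneck 6, flow now 21.
No augmenting path remains; maximum flow = 21.
By max-flow min-cut, the minimum cut capacity equals the max flow.
In the residual graph, reachable from Depot: {Depot, P, Q, R, U, V, W, X}.
Min-cut edges: W→Port (11), X→Port (10); capacity 11 + 10 = 21.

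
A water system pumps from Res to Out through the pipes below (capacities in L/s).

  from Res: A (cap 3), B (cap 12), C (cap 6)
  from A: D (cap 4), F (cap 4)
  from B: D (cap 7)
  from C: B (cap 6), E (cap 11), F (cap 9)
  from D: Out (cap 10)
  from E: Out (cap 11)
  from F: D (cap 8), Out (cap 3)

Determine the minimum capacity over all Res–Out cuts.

16

Augment Res→A→D→Out: bottleneck 3, flow now 3.
Augment Res→B→D→Out: bottleneck 7, flow now 10.
Augment Res→C→E→Out: bottleneck 6, flow now 16.
No augmenting path remains; maximum flow = 16.
By max-flow min-cut, the minimum cut capacity equals the max flow.
In the residual graph, reachable from Res: {Res, B}.
Min-cut edges: Res→A (3), Res→C (6), B→D (7); capacity 3 + 6 + 7 = 16.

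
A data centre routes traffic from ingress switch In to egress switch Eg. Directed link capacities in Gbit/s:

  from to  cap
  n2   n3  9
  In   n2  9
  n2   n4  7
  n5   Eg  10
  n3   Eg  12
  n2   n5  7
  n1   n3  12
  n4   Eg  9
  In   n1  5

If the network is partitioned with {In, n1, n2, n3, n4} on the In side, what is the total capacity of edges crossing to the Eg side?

28

Edges leaving {In, n1, n2, n3, n4}: n2→n5 (7), n3→Eg (12), n4→Eg (9).
Cut capacity = 7 + 12 + 9 = 28.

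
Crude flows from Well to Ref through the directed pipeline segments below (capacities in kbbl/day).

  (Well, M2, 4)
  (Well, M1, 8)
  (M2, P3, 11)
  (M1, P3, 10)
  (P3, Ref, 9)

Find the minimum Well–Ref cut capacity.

9

Augment Well→M2→P3→Ref: bottleneck 4, flow now 4.
Augment Well→M1→P3→Ref: bottleneck 5, flow now 9.
No augmenting path remains; maximum flow = 9.
By max-flow min-cut, the minimum cut capacity equals the max flow.
In the residual graph, reachable from Well: {Well, M2, M1, P3}.
Min-cut edges: P3→Ref (9); capacity 9 = 9.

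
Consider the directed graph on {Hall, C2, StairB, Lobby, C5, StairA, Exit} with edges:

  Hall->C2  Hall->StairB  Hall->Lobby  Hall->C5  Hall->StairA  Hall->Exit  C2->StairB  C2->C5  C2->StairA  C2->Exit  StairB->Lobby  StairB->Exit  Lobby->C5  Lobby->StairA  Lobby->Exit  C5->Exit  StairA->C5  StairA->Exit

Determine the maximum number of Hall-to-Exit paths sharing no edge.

6

Assign every edge capacity 1; by Menger, the answer equals the max flow.
Path Hall→Exit (+1); total 1.
Path Hall→C2→Exit (+1); total 2.
Path Hall→StairB→Exit (+1); total 3.
Path Hall→Lobby→Exit (+1); total 4.
Path Hall→C5→Exit (+1); total 5.
Path Hall→StairA→Exit (+1); total 6.
No residual Hall→Exit path; max flow = 6.
Certifying cut of size 6: {Hall→C2, Hall→C5, Hall→Exit, Hall→Lobby, Hall→StairA, Hall→StairB}.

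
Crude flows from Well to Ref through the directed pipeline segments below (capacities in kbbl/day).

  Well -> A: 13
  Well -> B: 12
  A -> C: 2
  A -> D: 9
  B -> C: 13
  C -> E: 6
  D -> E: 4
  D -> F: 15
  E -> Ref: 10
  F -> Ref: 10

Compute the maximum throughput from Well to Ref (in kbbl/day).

15

Augment Well→A→C→E→Ref: bottleneck 2, flow now 2.
Augment Well→A→D→E→Ref: bottleneck 4, flow now 6.
Augment Well→A→D→F→Ref: bottleneck 5, flow now 11.
Augment Well→B→C→E→Ref: bottleneck 4, flow now 15.
No augmenting path remains; maximum flow = 15.
In the residual graph, reachable from Well: {Well, A, B, C}.
Min-cut edges: A→D (9), C→E (6); capacity 9 + 6 = 15.
This cut is saturated, so no flow can exceed 15.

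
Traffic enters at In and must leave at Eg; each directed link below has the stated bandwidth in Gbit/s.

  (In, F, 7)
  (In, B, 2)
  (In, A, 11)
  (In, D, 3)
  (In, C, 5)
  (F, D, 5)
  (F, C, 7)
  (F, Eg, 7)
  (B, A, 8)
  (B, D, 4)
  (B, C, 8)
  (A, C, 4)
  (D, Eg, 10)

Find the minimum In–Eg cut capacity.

12

Augment In→F→Eg: bottleneck 7, flow now 7.
Augment In→D→Eg: bottleneck 3, flow now 10.
Augment In→B→D→Eg: bottleneck 2, flow now 12.
No augmenting path remains; maximum flow = 12.
By max-flow min-cut, the minimum cut capacity equals the max flow.
In the residual graph, reachable from In: {In, A, C}.
Min-cut edges: In→F (7), In→B (2), In→D (3); capacity 7 + 2 + 3 = 12.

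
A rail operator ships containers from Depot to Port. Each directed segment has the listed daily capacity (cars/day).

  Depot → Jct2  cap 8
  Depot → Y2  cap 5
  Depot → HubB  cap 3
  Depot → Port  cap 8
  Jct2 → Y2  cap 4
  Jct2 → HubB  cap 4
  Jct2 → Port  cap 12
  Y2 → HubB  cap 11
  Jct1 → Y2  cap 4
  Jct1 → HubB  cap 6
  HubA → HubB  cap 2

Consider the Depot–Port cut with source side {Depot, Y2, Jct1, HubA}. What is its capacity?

38

Edges leaving {Depot, Y2, Jct1, HubA}: Depot→Jct2 (8), Depot→HubB (3), Depot→Port (8), Y2→HubB (11), Jct1→HubB (6), HubA→HubB (2).
Cut capacity = 8 + 3 + 8 + 11 + 6 + 2 = 38.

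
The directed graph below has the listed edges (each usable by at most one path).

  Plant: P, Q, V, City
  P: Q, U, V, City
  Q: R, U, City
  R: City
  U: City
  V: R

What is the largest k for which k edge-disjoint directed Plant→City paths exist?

4

Assign every edge capacity 1; by Menger, the answer equals the max flow.
Path Plant→City (+1); total 1.
Path Plant→P→City (+1); total 2.
Path Plant→Q→City (+1); total 3.
Path Plant→V→R→City (+1); total 4.
No residual Plant→City path; max flow = 4.
Certifying cut of size 4: {Plant→City, Plant→P, Plant→Q, Plant→V}.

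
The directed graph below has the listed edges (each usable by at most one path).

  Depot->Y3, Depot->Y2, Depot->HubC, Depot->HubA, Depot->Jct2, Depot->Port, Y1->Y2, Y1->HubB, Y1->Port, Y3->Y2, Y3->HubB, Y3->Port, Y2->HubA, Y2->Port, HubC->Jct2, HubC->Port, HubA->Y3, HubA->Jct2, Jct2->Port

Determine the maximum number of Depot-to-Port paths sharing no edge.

Assign every edge capacity 1; by Menger, the answer equals the max flow.
Path Depot→Port (+1); total 1.
Path Depot→Y3→Port (+1); total 2.
Path Depot→Y2→Port (+1); total 3.
Path Depot→HubC→Port (+1); total 4.
Path Depot→Jct2→Port (+1); total 5.
No residual Depot→Port path; max flow = 5.
Certifying cut of size 5: {Depot→HubC, Depot→Port, Jct2→Port, Y2→Port, Y3→Port}.

5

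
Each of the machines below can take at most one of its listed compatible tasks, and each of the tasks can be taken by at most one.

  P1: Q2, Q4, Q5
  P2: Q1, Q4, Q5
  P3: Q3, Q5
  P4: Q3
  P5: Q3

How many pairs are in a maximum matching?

4

Unit-capacity flow: source→left, listed edges, right→sink; max matching = max flow.
Augmenting path P1→Q2 (+1); matched 1.
Augmenting path P2→Q1 (+1); matched 2.
Augmenting path P3→Q3 (+1); matched 3.
Augmenting path P4→Q3→P3→Q5 (+1); matched 4.
No augmenting path remains; maximum matching = 4.
König certificate: {P1, P2, P3, Q3} is a vertex cover of size 4 (every listed pair touches it), so no matching can be larger.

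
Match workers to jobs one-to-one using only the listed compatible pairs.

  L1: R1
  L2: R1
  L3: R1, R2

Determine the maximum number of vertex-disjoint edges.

Unit-capacity flow: source→left, listed edges, right→sink; max matching = max flow.
Augmenting path L1→R1 (+1); matched 1.
Augmenting path L3→R2 (+1); matched 2.
No augmenting path remains; maximum matching = 2.
König certificate: {L3, R1} is a vertex cover of size 2 (every listed pair touches it), so no matching can be larger.

2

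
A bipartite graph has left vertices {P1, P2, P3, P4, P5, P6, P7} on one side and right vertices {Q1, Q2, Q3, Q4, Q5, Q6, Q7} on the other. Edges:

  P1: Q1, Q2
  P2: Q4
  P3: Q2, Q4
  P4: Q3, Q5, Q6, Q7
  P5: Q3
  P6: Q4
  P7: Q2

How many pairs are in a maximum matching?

Unit-capacity flow: source→left, listed edges, right→sink; max matching = max flow.
Augmenting path P1→Q1 (+1); matched 1.
Augmenting path P2→Q4 (+1); matched 2.
Augmenting path P3→Q2 (+1); matched 3.
Augmenting path P4→Q3 (+1); matched 4.
Augmenting path P5→Q3→P4→Q5 (+1); matched 5.
No augmenting path remains; maximum matching = 5.
König certificate: {P1, P4, P5, Q2, Q4} is a vertex cover of size 5 (every listed pair touches it), so no matching can be larger.

5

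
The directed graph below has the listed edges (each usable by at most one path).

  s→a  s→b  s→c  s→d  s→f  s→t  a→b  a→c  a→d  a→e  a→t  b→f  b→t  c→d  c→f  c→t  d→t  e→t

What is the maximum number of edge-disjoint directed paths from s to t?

5

Assign every edge capacity 1; by Menger, the answer equals the max flow.
Path s→t (+1); total 1.
Path s→a→t (+1); total 2.
Path s→b→t (+1); total 3.
Path s→c→t (+1); total 4.
Path s→d→t (+1); total 5.
No residual s→t path; max flow = 5.
Certifying cut of size 5: {s→a, s→b, s→c, s→d, s→t}.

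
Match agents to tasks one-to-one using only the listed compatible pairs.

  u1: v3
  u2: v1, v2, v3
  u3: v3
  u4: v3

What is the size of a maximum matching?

2

Unit-capacity flow: source→left, listed edges, right→sink; max matching = max flow.
Augmenting path u1→v3 (+1); matched 1.
Augmenting path u2→v1 (+1); matched 2.
No augmenting path remains; maximum matching = 2.
König certificate: {u2, v3} is a vertex cover of size 2 (every listed pair touches it), so no matching can be larger.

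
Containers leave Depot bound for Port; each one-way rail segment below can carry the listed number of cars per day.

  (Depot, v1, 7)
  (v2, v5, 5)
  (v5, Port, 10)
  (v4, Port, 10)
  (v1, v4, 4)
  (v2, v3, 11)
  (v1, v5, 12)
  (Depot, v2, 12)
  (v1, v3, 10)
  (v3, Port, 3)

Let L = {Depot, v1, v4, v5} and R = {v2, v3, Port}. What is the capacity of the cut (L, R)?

Edges leaving {Depot, v1, v4, v5}: Depot→v2 (12), v1→v3 (10), v4→Port (10), v5→Port (10).
Cut capacity = 12 + 10 + 10 + 10 = 42.

42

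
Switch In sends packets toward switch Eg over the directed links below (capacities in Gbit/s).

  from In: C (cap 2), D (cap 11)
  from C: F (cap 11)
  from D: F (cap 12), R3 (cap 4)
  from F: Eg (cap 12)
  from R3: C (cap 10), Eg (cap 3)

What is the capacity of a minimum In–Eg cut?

13

Augment In→C→F→Eg: bottleneck 2, flow now 2.
Augment In→D→F→Eg: bottleneck 10, flow now 12.
Augment In→D→R3→Eg: bottleneck 1, flow now 13.
No augmenting path remains; maximum flow = 13.
By max-flow min-cut, the minimum cut capacity equals the max flow.
In the residual graph, reachable from In: {In}.
Min-cut edges: In→C (2), In→D (11); capacity 2 + 11 = 13.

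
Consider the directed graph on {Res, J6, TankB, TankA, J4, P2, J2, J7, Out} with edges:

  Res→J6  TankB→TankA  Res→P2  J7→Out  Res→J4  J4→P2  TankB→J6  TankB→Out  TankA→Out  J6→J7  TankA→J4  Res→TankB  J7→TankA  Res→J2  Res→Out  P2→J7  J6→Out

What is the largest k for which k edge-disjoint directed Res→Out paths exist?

Assign every edge capacity 1; by Menger, the answer equals the max flow.
Path Res→Out (+1); total 1.
Path Res→J6→Out (+1); total 2.
Path Res→TankB→Out (+1); total 3.
Path Res→P2→J7→Out (+1); total 4.
No residual Res→Out path; max flow = 4.
Certifying cut of size 4: {P2→J7, Res→J6, Res→Out, Res→TankB}.

4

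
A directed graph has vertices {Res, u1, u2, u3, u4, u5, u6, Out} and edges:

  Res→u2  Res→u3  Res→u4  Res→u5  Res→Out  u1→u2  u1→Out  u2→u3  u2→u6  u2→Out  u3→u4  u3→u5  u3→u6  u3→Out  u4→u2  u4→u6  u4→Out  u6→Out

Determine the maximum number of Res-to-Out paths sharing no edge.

Assign every edge capacity 1; by Menger, the answer equals the max flow.
Path Res→Out (+1); total 1.
Path Res→u2→Out (+1); total 2.
Path Res→u3→Out (+1); total 3.
Path Res→u4→Out (+1); total 4.
No residual Res→Out path; max flow = 4.
Certifying cut of size 4: {Res→Out, Res→u2, Res→u3, Res→u4}.

4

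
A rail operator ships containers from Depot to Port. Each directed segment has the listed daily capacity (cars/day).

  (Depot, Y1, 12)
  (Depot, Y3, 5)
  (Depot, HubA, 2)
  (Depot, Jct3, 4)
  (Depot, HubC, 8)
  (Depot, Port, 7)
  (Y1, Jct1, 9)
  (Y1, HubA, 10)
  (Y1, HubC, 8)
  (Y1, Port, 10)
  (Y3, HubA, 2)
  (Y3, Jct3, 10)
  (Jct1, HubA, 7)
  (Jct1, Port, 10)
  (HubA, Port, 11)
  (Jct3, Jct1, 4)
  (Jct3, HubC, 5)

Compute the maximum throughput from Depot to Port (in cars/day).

Augment Depot→Port: bottleneck 7, flow now 7.
Augment Depot→Y1→Port: bottleneck 10, flow now 17.
Augment Depot→HubA→Port: bottleneck 2, flow now 19.
Augment Depot→Y1→Jct1→Port: bottleneck 2, flow now 21.
Augment Depot→Y3→HubA→Port: bottleneck 2, flow now 23.
Augment Depot→Jct3→Jct1→Port: bottleneck 4, flow now 27.
No augmenting path remains; maximum flow = 27.
In the residual graph, reachable from Depot: {Depot, Y3, Jct3, HubC}.
Min-cut edges: Depot→Y1 (12), Depot→HubA (2), Depot→Port (7), Y3→HubA (2), Jct3→Jct1 (4); capacity 12 + 2 + 7 + 2 + 4 = 27.
This cut is saturated, so no flow can exceed 27.

27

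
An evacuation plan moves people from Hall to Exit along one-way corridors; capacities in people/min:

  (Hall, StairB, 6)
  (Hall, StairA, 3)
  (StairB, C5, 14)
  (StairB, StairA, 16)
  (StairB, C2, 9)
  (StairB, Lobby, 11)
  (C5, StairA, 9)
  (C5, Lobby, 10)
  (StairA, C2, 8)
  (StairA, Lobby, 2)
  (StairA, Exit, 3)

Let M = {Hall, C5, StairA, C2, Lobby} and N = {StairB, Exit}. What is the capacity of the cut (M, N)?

Edges leaving {Hall, C5, StairA, C2, Lobby}: Hall→StairB (6), StairA→Exit (3).
Cut capacity = 6 + 3 = 9.

9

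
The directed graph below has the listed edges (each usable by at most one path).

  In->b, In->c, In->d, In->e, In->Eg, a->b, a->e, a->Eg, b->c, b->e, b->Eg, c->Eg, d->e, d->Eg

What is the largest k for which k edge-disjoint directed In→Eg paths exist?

Assign every edge capacity 1; by Menger, the answer equals the max flow.
Path In→Eg (+1); total 1.
Path In→b→Eg (+1); total 2.
Path In→c→Eg (+1); total 3.
Path In→d→Eg (+1); total 4.
No residual In→Eg path; max flow = 4.
Certifying cut of size 4: {In→Eg, In→b, In→c, In→d}.

4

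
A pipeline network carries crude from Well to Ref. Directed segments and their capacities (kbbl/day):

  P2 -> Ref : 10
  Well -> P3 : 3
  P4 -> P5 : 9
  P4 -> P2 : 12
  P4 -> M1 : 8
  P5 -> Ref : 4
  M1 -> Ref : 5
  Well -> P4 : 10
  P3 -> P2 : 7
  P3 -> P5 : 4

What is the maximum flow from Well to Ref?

13

Augment Well→P3→P2→Ref: bottleneck 3, flow now 3.
Augment Well→P4→P2→Ref: bottleneck 7, flow now 10.
Augment Well→P4→P5→Ref: bottleneck 3, flow now 13.
No augmenting path remains; maximum flow = 13.
In the residual graph, reachable from Well: {Well}.
Min-cut edges: Well→P3 (3), Well→P4 (10); capacity 3 + 10 = 13.
This cut is saturated, so no flow can exceed 13.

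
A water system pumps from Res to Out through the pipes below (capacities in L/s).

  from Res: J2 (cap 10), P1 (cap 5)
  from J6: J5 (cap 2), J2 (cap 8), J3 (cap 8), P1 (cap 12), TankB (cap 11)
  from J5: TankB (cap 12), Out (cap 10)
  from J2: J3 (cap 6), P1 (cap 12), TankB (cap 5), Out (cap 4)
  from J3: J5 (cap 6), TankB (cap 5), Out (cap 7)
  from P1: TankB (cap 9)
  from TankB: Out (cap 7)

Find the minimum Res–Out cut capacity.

15

Augment Res→J2→Out: bottleneck 4, flow now 4.
Augment Res→J2→J3→Out: bottleneck 6, flow now 10.
Augment Res→P1→TankB→Out: bottleneck 5, flow now 15.
No augmenting path remains; maximum flow = 15.
By max-flow min-cut, the minimum cut capacity equals the max flow.
In the residual graph, reachable from Res: {Res}.
Min-cut edges: Res→J2 (10), Res→P1 (5); capacity 10 + 5 = 15.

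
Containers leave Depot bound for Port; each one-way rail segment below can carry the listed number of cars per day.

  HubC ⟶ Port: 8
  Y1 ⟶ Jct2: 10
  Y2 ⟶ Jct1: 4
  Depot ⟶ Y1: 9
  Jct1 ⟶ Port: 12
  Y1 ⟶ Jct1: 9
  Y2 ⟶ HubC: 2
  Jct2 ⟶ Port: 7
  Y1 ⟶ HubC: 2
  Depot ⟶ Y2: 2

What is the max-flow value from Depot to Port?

Augment Depot→Y2→HubC→Port: bottleneck 2, flow now 2.
Augment Depot→Y1→HubC→Port: bottleneck 2, flow now 4.
Augment Depot→Y1→Jct1→Port: bottleneck 7, flow now 11.
No augmenting path remains; maximum flow = 11.
In the residual graph, reachable from Depot: {Depot}.
Min-cut edges: Depot→Y2 (2), Depot→Y1 (9); capacity 2 + 9 = 11.
This cut is saturated, so no flow can exceed 11.

11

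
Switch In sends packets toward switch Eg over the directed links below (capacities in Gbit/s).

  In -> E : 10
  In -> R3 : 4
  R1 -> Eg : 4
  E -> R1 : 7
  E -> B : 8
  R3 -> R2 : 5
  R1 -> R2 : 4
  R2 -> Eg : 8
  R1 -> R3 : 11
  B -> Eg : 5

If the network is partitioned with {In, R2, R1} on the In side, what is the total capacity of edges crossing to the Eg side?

37

Edges leaving {In, R2, R1}: In→R3 (4), In→E (10), R2→Eg (8), R1→R3 (11), R1→Eg (4).
Cut capacity = 4 + 10 + 8 + 11 + 4 = 37.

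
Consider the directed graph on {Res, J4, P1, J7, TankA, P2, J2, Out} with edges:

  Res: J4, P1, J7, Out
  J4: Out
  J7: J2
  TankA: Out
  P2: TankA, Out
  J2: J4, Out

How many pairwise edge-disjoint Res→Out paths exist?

3

Assign every edge capacity 1; by Menger, the answer equals the max flow.
Path Res→Out (+1); total 1.
Path Res→J4→Out (+1); total 2.
Path Res→J7→J2→Out (+1); total 3.
No residual Res→Out path; max flow = 3.
Certifying cut of size 3: {Res→J4, Res→J7, Res→Out}.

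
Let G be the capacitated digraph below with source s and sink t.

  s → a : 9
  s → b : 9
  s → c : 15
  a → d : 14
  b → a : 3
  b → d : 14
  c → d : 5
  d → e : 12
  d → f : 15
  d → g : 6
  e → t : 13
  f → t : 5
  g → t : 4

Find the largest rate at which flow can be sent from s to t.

21

Augment s→a→d→e→t: bottleneck 9, flow now 9.
Augment s→b→d→e→t: bottleneck 3, flow now 12.
Augment s→b→d→f→t: bottleneck 5, flow now 17.
Augment s→b→d→g→t: bottleneck 1, flow now 18.
Augment s→c→d→g→t: bottleneck 3, flow now 21.
No augmenting path remains; maximum flow = 21.
In the residual graph, reachable from s: {s, a, b, c, d, f, g}.
Min-cut edges: d→e (12), f→t (5), g→t (4); capacity 12 + 5 + 4 = 21.
This cut is saturated, so no flow can exceed 21.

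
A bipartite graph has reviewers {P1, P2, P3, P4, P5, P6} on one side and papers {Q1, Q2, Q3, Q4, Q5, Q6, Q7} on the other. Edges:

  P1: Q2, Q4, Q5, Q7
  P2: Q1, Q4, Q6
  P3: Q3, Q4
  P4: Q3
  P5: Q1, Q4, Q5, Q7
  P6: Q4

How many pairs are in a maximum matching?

5

Unit-capacity flow: source→left, listed edges, right→sink; max matching = max flow.
Augmenting path P1→Q2 (+1); matched 1.
Augmenting path P2→Q1 (+1); matched 2.
Augmenting path P3→Q3 (+1); matched 3.
Augmenting path P5→Q4 (+1); matched 4.
Augmenting path P6→Q4→P5→Q5 (+1); matched 5.
No augmenting path remains; maximum matching = 5.
König certificate: {P1, P2, P5, Q3, Q4} is a vertex cover of size 5 (every listed pair touches it), so no matching can be larger.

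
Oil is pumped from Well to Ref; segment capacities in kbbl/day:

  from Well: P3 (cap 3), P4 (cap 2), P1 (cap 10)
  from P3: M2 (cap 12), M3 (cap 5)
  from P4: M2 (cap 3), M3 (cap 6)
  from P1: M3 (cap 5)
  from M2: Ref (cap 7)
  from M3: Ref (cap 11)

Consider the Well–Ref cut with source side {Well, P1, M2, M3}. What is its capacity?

Edges leaving {Well, P1, M2, M3}: Well→P3 (3), Well→P4 (2), M2→Ref (7), M3→Ref (11).
Cut capacity = 3 + 2 + 7 + 11 = 23.

23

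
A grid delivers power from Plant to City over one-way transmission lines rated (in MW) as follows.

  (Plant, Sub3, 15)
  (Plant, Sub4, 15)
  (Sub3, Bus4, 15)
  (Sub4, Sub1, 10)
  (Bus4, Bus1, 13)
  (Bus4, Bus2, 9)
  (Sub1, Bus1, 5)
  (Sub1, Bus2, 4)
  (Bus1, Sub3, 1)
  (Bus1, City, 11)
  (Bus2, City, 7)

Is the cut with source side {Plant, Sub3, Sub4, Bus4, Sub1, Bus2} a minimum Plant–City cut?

No — its capacity is 25, but the minimum cut has capacity 18.

Given cut capacity: 13 + 5 + 7 = 25.
Augment Plant→Sub3→Bus4→Bus1→City: bottleneck 11, flow now 11.
Augment Plant→Sub3→Bus4→Bus2→City: bottleneck 4, flow now 15.
Augment Plant→Sub4→Sub1→Bus2→City: bottleneck 3, flow now 18.
No augmenting path remains; maximum flow = 18.
In the residual graph, reachable from Plant: {Plant, Sub3, Sub4, Bus4, Sub1, Bus1, Bus2}.
Min-cut edges: Bus1→City (11), Bus2→City (7); capacity 11 + 7 = 18.
Cut capacity 25 exceeds the max flow 18, so it is not minimum.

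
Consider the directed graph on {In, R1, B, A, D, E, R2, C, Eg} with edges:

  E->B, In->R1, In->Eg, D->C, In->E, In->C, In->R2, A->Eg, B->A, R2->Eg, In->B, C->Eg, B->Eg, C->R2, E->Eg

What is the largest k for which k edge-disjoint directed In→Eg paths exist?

5

Assign every edge capacity 1; by Menger, the answer equals the max flow.
Path In→Eg (+1); total 1.
Path In→B→Eg (+1); total 2.
Path In→E→Eg (+1); total 3.
Path In→R2→Eg (+1); total 4.
Path In→C→Eg (+1); total 5.
No residual In→Eg path; max flow = 5.
Certifying cut of size 5: {In→B, In→C, In→E, In→Eg, In→R2}.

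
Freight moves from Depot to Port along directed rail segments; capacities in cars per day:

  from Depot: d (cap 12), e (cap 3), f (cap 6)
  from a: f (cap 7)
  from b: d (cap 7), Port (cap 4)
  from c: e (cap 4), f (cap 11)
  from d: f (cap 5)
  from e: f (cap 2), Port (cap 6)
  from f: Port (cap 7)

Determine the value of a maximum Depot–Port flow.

Augment Depot→e→Port: bottleneck 3, flow now 3.
Augment Depot→f→Port: bottleneck 6, flow now 9.
Augment Depot→d→f→Port: bottleneck 1, flow now 10.
No augmenting path remains; maximum flow = 10.
In the residual graph, reachable from Depot: {Depot, d, f}.
Min-cut edges: Depot→e (3), f→Port (7); capacity 3 + 7 = 10.
This cut is saturated, so no flow can exceed 10.

10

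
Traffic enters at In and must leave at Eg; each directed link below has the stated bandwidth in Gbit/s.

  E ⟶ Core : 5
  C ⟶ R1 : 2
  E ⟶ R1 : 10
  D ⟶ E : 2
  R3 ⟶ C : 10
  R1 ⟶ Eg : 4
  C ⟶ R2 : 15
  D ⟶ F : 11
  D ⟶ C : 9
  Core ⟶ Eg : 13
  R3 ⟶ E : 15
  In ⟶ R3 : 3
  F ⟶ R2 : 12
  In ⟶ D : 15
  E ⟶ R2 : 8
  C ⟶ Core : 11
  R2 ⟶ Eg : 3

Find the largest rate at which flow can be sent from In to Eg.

17

Augment In→R3→E→R1→Eg: bottleneck 3, flow now 3.
Augment In→D→F→R2→Eg: bottleneck 3, flow now 6.
Augment In→D→E→R1→Eg: bottleneck 1, flow now 7.
Augment In→D→E→Core→Eg: bottleneck 1, flow now 8.
Augment In→D→C→Core→Eg: bottleneck 9, flow now 17.
No augmenting path remains; maximum flow = 17.
In the residual graph, reachable from In: {In, D, F, R2}.
Min-cut edges: In→R3 (3), D→E (2), D→C (9), R2→Eg (3); capacity 3 + 2 + 9 + 3 = 17.
This cut is saturated, so no flow can exceed 17.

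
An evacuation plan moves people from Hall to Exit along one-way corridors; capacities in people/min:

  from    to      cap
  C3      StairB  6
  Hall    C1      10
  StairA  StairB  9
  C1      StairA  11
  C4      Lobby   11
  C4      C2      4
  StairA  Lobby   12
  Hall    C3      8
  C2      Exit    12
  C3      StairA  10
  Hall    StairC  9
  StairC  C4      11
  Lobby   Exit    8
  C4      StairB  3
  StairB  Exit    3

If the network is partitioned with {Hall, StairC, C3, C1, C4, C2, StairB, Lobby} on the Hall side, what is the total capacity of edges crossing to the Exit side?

Edges leaving {Hall, StairC, C3, C1, C4, C2, StairB, Lobby}: C3→StairA (10), C1→StairA (11), C2→Exit (12), StairB→Exit (3), Lobby→Exit (8).
Cut capacity = 10 + 11 + 12 + 3 + 8 = 44.

44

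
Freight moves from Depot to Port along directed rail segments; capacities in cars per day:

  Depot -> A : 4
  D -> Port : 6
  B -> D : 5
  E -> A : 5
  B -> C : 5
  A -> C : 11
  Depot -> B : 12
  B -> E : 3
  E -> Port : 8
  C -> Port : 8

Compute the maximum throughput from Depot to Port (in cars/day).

Augment Depot→A→C→Port: bottleneck 4, flow now 4.
Augment Depot→B→C→Port: bottleneck 4, flow now 8.
Augment Depot→B→D→Port: bottleneck 5, flow now 13.
Augment Depot→B→E→Port: bottleneck 3, flow now 16.
No augmenting path remains; maximum flow = 16.
In the residual graph, reachable from Depot: {Depot}.
Min-cut edges: Depot→A (4), Depot→B (12); capacity 4 + 12 = 16.
This cut is saturated, so no flow can exceed 16.

16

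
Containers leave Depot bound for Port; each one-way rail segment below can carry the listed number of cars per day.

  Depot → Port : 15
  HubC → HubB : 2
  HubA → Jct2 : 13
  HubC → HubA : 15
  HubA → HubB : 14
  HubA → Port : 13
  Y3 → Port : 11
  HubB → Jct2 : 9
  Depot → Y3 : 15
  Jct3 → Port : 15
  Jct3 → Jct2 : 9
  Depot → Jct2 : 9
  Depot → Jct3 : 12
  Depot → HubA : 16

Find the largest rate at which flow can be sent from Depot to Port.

Augment Depot→Port: bottleneck 15, flow now 15.
Augment Depot→Y3→Port: bottleneck 11, flow now 26.
Augment Depot→HubA→Port: bottleneck 13, flow now 39.
Augment Depot→Jct3→Port: bottleneck 12, flow now 51.
No augmenting path remains; maximum flow = 51.
In the residual graph, reachable from Depot: {Depot, Y3, HubA, HubB, Jct2}.
Min-cut edges: Depot→Jct3 (12), Depot→Port (15), Y3→Port (11), HubA→Port (13); capacity 12 + 15 + 11 + 13 = 51.
This cut is saturated, so no flow can exceed 51.

51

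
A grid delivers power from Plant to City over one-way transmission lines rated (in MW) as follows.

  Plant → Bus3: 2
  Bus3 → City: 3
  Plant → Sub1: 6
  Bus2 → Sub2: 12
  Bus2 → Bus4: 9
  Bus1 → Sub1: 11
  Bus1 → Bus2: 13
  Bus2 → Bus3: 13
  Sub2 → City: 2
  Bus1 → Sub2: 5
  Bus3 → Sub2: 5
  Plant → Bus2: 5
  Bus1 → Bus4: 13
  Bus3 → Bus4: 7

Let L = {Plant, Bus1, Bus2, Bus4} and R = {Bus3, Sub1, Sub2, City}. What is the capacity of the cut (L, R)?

Edges leaving {Plant, Bus1, Bus2, Bus4}: Plant→Bus3 (2), Plant→Sub1 (6), Bus1→Sub1 (11), Bus1→Sub2 (5), Bus2→Bus3 (13), Bus2→Sub2 (12).
Cut capacity = 2 + 6 + 11 + 5 + 13 + 12 = 49.

49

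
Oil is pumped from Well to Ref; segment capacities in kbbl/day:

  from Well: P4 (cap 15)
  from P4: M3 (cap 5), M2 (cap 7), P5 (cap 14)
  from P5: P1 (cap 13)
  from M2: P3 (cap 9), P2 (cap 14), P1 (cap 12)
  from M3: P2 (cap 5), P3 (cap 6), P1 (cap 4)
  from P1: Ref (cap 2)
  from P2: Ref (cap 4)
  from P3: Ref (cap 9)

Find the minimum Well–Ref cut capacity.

Augment Well→P4→P5→P1→Ref: bottleneck 2, flow now 2.
Augment Well→P4→M2→P2→Ref: bottleneck 4, flow now 6.
Augment Well→P4→M2→P3→Ref: bottleneck 3, flow now 9.
Augment Well→P4→M3→P3→Ref: bottleneck 5, flow now 14.
No augmenting path remains; maximum flow = 14.
By max-flow min-cut, the minimum cut capacity equals the max flow.
In the residual graph, reachable from Well: {Well, P4, P5, P1}.
Min-cut edges: P4→M2 (7), P4→M3 (5), P1→Ref (2); capacity 7 + 5 + 2 = 14.

14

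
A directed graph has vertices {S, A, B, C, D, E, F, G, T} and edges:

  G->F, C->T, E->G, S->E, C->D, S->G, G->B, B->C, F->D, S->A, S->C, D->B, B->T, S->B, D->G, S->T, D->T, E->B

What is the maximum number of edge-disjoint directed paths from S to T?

4

Assign every edge capacity 1; by Menger, the answer equals the max flow.
Path S→T (+1); total 1.
Path S→B→T (+1); total 2.
Path S→C→T (+1); total 3.
Path S→G→F→D→T (+1); total 4.
No residual S→T path; max flow = 4.
Certifying cut of size 4: {B→T, C→T, D→T, S→T}.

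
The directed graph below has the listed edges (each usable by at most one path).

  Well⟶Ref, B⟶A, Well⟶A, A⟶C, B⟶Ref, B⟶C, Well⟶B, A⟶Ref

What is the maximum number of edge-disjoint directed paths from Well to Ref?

3

Assign every edge capacity 1; by Menger, the answer equals the max flow.
Path Well→Ref (+1); total 1.
Path Well→A→Ref (+1); total 2.
Path Well→B→Ref (+1); total 3.
No residual Well→Ref path; max flow = 3.
Certifying cut of size 3: {Well→A, Well→B, Well→Ref}.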